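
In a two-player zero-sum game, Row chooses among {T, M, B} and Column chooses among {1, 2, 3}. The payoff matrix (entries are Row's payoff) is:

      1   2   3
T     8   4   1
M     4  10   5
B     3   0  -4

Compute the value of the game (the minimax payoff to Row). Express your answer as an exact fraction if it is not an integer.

9/2

Row minima: T → 1, M → 4, B → -4; maximin = 4.
Column maxima: 1 → 8, 2 → 10, 3 → 5; minimax = 5.
4 ≠ 5, so there is no saddle point; optimal play is mixed.
B is strictly dominated by T, so Row never plays it.
2 is strictly dominated by 3 (it gives Row strictly more in every row), so Column never plays it.
On the remaining 2×2 (T, M vs 1, 3):
Let Row play T with probability p. Expected payoff against 1: 8p + 4(1−p) = 4p + 4; against 3: 1p + 5(1−p) = −4p + 5.
Setting these equal: 4p + 4 = −4p + 5 ⇒ 8p = 1 ⇒ p = 1/8, and the value is (4)·(1/8) + 4 = 9/2.
For Column: with q = P(1), equating T's and M's payoffs gives 7q + 1 = −q + 5 ⇒ q = 1/2.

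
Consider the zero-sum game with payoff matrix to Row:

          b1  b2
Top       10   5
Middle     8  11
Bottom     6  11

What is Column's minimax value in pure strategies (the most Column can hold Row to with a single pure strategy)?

Column maxima: b1 → 10, b2 → 11.
The smallest of these is 10.

10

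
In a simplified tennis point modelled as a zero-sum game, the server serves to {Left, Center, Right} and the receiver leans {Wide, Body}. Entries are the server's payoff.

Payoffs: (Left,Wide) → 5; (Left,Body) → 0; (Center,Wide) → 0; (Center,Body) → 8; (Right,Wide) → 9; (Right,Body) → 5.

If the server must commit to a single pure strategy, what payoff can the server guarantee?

Row minima: Left → 0, Center → 0, Right → 5.
The best of these is 5.

5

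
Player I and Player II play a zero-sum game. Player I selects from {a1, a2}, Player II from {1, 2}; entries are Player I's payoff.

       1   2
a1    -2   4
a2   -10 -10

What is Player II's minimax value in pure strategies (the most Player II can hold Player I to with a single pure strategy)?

-2

Column maxima: 1 → -2, 2 → 4.
The smallest of these is -2.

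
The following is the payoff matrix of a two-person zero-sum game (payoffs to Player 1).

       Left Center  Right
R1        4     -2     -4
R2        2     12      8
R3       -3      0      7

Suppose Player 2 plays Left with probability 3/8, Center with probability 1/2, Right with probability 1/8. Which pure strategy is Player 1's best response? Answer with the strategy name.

Expected payoff of R1: (3/8)·4 + (1/2)·(-2) + (1/8)·(-4) = 0.
Expected payoff of R2: (3/8)·2 + (1/2)·12 + (1/8)·8 = 31/4.
Expected payoff of R3: (3/8)·(-3) + (1/2)·0 + (1/8)·7 = -1/4.
The largest is 31/4, so Player 1's best response is R2.

R2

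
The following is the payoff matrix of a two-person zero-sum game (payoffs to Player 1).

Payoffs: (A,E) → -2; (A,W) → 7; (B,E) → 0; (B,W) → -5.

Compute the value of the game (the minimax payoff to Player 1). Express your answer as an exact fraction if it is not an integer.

Row minima: A → -2, B → -5; maximin = -2.
Column maxima: E → 0, W → 7; minimax = 0.
-2 ≠ 0, so there is no saddle point; optimal play is mixed.
Let Player 1 play A with probability p. Expected payoff against E: (-2)p + 0(1−p) = −2p; against W: 7p + (-5)(1−p) = 12p − 5.
Setting these equal: −2p = 12p − 5 ⇒ −14p = -5 ⇒ p = 5/14, and the value is (-2)·(5/14) = -5/7.
For Player 2: with q = P(E), equating A's and B's payoffs gives −9q + 7 = 5q − 5 ⇒ q = 6/7.

-5/7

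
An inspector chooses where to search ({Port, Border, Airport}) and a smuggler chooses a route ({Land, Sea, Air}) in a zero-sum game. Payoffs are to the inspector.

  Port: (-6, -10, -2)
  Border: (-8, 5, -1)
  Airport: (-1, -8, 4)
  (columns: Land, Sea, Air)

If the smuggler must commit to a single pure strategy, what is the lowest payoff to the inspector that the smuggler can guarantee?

-1

Column maxima: Land → -1, Sea → 5, Air → 4.
The smallest of these is -1.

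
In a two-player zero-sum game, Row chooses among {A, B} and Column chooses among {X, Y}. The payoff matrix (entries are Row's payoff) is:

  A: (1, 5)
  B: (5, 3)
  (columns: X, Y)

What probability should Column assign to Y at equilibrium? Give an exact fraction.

2/3

Row minima: A → 1, B → 3; maximin = 3.
Column maxima: X → 5, Y → 5; minimax = 5.
3 ≠ 5, so there is no saddle point; optimal play is mixed.
Let Row play A with probability p. Expected payoff against X: 1p + 5(1−p) = −4p + 5; against Y: 5p + 3(1−p) = 2p + 3.
Setting these equal: −4p + 5 = 2p + 3 ⇒ −6p = -2 ⇒ p = 1/3, and the value is (-4)·(1/3) + 5 = 11/3.
For Column: with q = P(X), equating A's and B's payoffs gives −4q + 5 = 2q + 3 ⇒ q = 1/3.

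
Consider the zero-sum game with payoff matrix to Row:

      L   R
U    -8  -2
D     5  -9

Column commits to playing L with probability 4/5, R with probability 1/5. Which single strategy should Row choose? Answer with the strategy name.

D

Expected payoff of U: (4/5)·(-8) + (1/5)·(-2) = -34/5.
Expected payoff of D: (4/5)·5 + (1/5)·(-9) = 11/5.
The largest is 11/5, so Row's best response is D.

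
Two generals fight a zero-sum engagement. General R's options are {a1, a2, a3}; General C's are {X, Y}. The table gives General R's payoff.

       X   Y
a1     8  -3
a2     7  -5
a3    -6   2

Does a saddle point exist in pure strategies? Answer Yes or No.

No

Row minima: a1 → -3, a2 → -5, a3 → -6; maximin = -3.
Column maxima: X → 8, Y → 2; minimax = 2.
-3 ≠ 2, so no pure-strategy equilibrium exists.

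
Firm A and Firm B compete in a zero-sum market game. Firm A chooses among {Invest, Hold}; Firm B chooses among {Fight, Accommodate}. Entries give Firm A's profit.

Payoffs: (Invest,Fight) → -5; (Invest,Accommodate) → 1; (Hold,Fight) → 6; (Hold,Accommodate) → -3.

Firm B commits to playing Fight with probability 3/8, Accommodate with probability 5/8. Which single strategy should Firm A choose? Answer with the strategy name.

Hold

Expected payoff of Invest: (3/8)·(-5) + (5/8)·1 = -5/4.
Expected payoff of Hold: (3/8)·6 + (5/8)·(-3) = 3/8.
The largest is 3/8, so Firm A's best response is Hold.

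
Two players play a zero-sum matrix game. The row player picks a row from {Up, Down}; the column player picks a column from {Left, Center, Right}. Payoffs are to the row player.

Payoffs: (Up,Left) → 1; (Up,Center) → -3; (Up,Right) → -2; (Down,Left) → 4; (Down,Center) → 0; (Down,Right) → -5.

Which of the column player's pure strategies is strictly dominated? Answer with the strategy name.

Left

Center holds the row player's payoff strictly below Left in every row: -3 < 1, 0 < 4.
So Left is strictly dominated for the column player.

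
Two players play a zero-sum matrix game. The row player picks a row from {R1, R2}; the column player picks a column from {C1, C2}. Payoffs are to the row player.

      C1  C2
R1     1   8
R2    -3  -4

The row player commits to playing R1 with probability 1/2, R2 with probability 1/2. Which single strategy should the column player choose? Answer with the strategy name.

C1

If the column player plays C1, the row player's expected payoff is (1/2)·1 + (1/2)·(-3) = -1.
If the column player plays C2, the row player's expected payoff is (1/2)·8 + (1/2)·(-4) = 2.
The column player minimizes the row player's payoff; the smallest is -1, so the best response is C1.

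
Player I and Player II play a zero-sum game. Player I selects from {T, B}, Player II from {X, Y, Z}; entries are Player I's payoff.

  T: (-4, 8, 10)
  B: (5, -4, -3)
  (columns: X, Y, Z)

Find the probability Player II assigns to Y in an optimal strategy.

Row minima: T → -4, B → -4; maximin = -4.
Column maxima: X → 5, Y → 8, Z → 10; minimax = 5.
-4 ≠ 5, so there is no saddle point; optimal play is mixed.
Z is strictly dominated by Y (it gives Player I strictly more in every row), so Player II never plays it.
On the remaining 2×2 (T, B vs X, Y):
Let Player I play T with probability p. Expected payoff against X: (-4)p + 5(1−p) = −9p + 5; against Y: 8p + (-4)(1−p) = 12p − 4.
Setting these equal: −9p + 5 = 12p − 4 ⇒ −21p = -9 ⇒ p = 3/7, and the value is (-9)·(3/7) + 5 = 8/7.
For Player II: with q = P(X), equating T's and B's payoffs gives −12q + 8 = 9q − 4 ⇒ q = 4/7.

3/7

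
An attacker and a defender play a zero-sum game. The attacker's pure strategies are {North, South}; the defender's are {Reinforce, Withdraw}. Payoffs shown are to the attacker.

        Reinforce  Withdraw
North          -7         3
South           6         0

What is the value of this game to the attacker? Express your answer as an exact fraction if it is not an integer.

9/8

Row minima: North → -7, South → 0; maximin = 0.
Column maxima: Reinforce → 6, Withdraw → 3; minimax = 3.
0 ≠ 3, so there is no saddle point; optimal play is mixed.
Let the attacker play North with probability p. Expected payoff against Reinforce: (-7)p + 6(1−p) = −13p + 6; against Withdraw: 3p + 0(1−p) = 3p.
Setting these equal: −13p + 6 = 3p ⇒ −16p = -6 ⇒ p = 3/8, and the value is (-13)·(3/8) + 6 = 9/8.
For the defender: with q = P(Reinforce), equating North's and South's payoffs gives −10q + 3 = 6q ⇒ q = 3/16.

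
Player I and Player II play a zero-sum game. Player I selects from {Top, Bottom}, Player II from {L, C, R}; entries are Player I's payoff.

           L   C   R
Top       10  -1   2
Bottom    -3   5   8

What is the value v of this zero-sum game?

Row minima: Top → -1, Bottom → -3; maximin = -1.
Column maxima: L → 10, C → 5, R → 8; minimax = 5.
-1 ≠ 5, so there is no saddle point; optimal play is mixed.
R is strictly dominated by C (it gives Player I strictly more in every row), so Player II never plays it.
On the remaining 2×2 (Top, Bottom vs L, C):
Let Player I play Top with probability p. Expected payoff against L: 10p + (-3)(1−p) = 13p − 3; against C: (-1)p + 5(1−p) = −6p + 5.
Setting these equal: 13p − 3 = −6p + 5 ⇒ 19p = 8 ⇒ p = 8/19, and the value is (13)·(8/19) − 3 = 47/19.
For Player II: with q = P(L), equating Top's and Bottom's payoffs gives 11q − 1 = −8q + 5 ⇒ q = 6/19.

47/19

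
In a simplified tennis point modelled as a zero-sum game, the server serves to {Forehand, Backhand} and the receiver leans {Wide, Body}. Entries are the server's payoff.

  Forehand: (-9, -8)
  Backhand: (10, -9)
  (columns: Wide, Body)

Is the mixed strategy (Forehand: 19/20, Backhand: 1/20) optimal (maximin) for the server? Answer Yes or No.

Against Wide this mix gives (19/20)·(-9) + (1/20)·10 = -161/20.
Against Body this mix gives (19/20)·(-8) + (1/20)·(-9) = -161/20.
All of the receiver's active replies (Wide, Body) yield -161/20, and no column does worse for the server. The mix makes the receiver indifferent and guarantees -161/20, so it is optimal.

Yes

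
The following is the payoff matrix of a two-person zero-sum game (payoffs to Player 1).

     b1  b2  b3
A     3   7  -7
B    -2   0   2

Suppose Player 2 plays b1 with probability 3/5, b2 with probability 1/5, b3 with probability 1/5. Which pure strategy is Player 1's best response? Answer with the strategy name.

A

Expected payoff of A: (3/5)·3 + (1/5)·7 + (1/5)·(-7) = 9/5.
Expected payoff of B: (3/5)·(-2) + (1/5)·0 + (1/5)·2 = -4/5.
The largest is 9/5, so Player 1's best response is A.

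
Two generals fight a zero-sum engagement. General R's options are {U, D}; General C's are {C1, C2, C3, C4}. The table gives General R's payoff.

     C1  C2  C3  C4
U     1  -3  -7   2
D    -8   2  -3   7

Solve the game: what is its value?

-59/13

Row minima: U → -7, D → -8; maximin = -7.
Column maxima: C1 → 1, C2 → 2, C3 → -3, C4 → 7; minimax = -3.
-7 ≠ -3, so there is no saddle point; optimal play is mixed.
C2 is strictly dominated by C3 (it gives General R strictly more in every row), so General C never plays it.
C4 is strictly dominated by C1 (it gives General R strictly more in every row), so General C never plays it.
On the remaining 2×2 (U, D vs C1, C3):
Let General R play U with probability p. Expected payoff against C1: 1p + (-8)(1−p) = 9p − 8; against C3: (-7)p + (-3)(1−p) = −4p − 3.
Setting these equal: 9p − 8 = −4p − 3 ⇒ 13p = 5 ⇒ p = 5/13, and the value is (9)·(5/13) − 8 = -59/13.
For General C: with q = P(C1), equating U's and D's payoffs gives 8q − 7 = −5q − 3 ⇒ q = 4/13.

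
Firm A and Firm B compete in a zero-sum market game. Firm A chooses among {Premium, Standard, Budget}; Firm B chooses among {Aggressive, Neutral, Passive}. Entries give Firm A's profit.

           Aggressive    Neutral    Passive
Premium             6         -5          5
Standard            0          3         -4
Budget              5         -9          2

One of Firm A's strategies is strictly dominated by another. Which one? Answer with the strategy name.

Premium gives a strictly higher payoff than Budget against every column: 6 > 5, -5 > -9, 5 > 2.
So Budget is strictly dominated and Firm A never plays it.

Budget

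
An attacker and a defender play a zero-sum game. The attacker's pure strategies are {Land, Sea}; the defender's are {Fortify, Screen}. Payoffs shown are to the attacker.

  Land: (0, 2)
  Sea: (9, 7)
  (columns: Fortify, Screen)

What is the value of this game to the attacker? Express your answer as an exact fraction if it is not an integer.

7

Row minima: Land → 0, Sea → 7; maximin = 7.
Column maxima: Fortify → 9, Screen → 7; minimax = 7.
Since maximin = minimax = 7, there is a saddle point and the value is 7.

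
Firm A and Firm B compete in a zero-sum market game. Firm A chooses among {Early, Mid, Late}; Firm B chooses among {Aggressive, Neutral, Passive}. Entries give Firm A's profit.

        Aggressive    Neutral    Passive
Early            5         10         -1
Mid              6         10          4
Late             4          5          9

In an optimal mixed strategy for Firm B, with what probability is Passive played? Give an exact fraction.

Row minima: Early → -1, Mid → 4, Late → 4; maximin = 4.
Column maxima: Aggressive → 6, Neutral → 10, Passive → 9; minimax = 6.
4 ≠ 6, so there is no saddle point; optimal play is mixed.
Neutral is strictly dominated by Aggressive (it gives Firm A strictly more in every row), so Firm B never plays it.
With Neutral eliminated, Early is strictly dominated by Mid (Mid gives Firm A strictly more in every remaining column), so Firm A never plays it.
On the remaining 2×2 (Mid, Late vs Aggressive, Passive):
Let Firm A play Mid with probability p. Expected payoff against Aggressive: 6p + 4(1−p) = 2p + 4; against Passive: 4p + 9(1−p) = −5p + 9.
Setting these equal: 2p + 4 = −5p + 9 ⇒ 7p = 5 ⇒ p = 5/7, and the value is (2)·(5/7) + 4 = 38/7.
For Firm B: with q = P(Aggressive), equating Mid's and Late's payoffs gives 2q + 4 = −5q + 9 ⇒ q = 5/7.

2/7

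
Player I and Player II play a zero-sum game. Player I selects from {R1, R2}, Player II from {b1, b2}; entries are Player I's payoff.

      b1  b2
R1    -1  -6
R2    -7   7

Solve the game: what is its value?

-49/19

Row minima: R1 → -6, R2 → -7; maximin = -6.
Column maxima: b1 → -1, b2 → 7; minimax = -1.
-6 ≠ -1, so there is no saddle point; optimal play is mixed.
Let Player I play R1 with probability p. Expected payoff against b1: (-1)p + (-7)(1−p) = 6p − 7; against b2: (-6)p + 7(1−p) = −13p + 7.
Setting these equal: 6p − 7 = −13p + 7 ⇒ 19p = 14 ⇒ p = 14/19, and the value is (6)·(14/19) − 7 = -49/19.
For Player II: with q = P(b1), equating R1's and R2's payoffs gives 5q − 6 = −14q + 7 ⇒ q = 13/19.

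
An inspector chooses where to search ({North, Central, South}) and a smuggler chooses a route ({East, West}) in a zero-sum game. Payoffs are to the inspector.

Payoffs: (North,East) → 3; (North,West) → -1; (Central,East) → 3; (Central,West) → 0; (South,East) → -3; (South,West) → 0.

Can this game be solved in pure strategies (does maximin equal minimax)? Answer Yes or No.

Row minima: North → -1, Central → 0, South → -3; maximin = 0.
Column maxima: East → 3, West → 0; minimax = 0.
maximin = minimax = 0, so a saddle point exists.

Yes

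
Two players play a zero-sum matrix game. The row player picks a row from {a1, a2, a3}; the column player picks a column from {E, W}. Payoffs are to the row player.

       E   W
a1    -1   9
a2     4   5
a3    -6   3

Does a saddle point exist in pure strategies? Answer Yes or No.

Row minima: a1 → -1, a2 → 4, a3 → -6; maximin = 4.
Column maxima: E → 4, W → 9; minimax = 4.
maximin = minimax = 4, so a saddle point exists.

Yes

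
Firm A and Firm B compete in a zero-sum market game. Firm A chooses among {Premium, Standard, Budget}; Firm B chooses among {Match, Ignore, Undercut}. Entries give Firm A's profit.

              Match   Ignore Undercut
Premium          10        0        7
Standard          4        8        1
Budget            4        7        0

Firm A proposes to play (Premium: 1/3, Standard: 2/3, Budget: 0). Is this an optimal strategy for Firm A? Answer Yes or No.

Against Match this mix gives (1/3)·10 + (2/3)·4 = 6.
Against Ignore this mix gives (1/3)·0 + (2/3)·8 = 16/3.
Against Undercut this mix gives (1/3)·7 + (2/3)·1 = 3.
Firm B will play Undercut, holding Firm A to 3. Shifting weight toward the row that does better against Undercut would raise this floor (the equalizing mix achieves 4 against both Undercut and Ignore), so the proposed strategy is not optimal.

No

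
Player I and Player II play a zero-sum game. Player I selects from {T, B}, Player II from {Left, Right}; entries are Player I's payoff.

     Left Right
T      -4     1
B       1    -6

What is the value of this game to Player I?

Row minima: T → -4, B → -6; maximin = -4.
Column maxima: Left → 1, Right → 1; minimax = 1.
-4 ≠ 1, so there is no saddle point; optimal play is mixed.
Let Player I play T with probability p. Expected payoff against Left: (-4)p + 1(1−p) = −5p + 1; against Right: 1p + (-6)(1−p) = 7p − 6.
Setting these equal: −5p + 1 = 7p − 6 ⇒ −12p = -7 ⇒ p = 7/12, and the value is (-5)·(7/12) + 1 = -23/12.
For Player II: with q = P(Left), equating T's and B's payoffs gives −5q + 1 = 7q − 6 ⇒ q = 7/12.

-23/12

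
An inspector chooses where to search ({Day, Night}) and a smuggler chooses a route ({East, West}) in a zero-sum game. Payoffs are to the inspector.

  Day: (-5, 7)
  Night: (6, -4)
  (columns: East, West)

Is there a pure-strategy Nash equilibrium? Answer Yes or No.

Row minima: Day → -5, Night → -4; maximin = -4.
Column maxima: East → 6, West → 7; minimax = 6.
-4 ≠ 6, so no pure-strategy equilibrium exists.

No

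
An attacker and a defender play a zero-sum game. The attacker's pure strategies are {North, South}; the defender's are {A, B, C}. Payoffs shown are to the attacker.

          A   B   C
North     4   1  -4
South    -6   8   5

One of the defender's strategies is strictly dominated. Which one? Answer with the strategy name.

C holds the attacker's payoff strictly below B in every row: -4 < 1, 5 < 8.
So B is strictly dominated for the defender.

B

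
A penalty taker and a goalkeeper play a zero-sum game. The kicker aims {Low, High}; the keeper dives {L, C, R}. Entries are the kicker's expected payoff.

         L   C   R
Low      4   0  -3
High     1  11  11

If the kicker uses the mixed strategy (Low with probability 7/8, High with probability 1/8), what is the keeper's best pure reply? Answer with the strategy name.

R

If the keeper plays L, the kicker's expected payoff is (7/8)·4 + (1/8)·1 = 29/8.
If the keeper plays C, the kicker's expected payoff is (7/8)·0 + (1/8)·11 = 11/8.
If the keeper plays R, the kicker's expected payoff is (7/8)·(-3) + (1/8)·11 = -5/4.
The keeper minimizes the kicker's payoff; the smallest is -5/4, so the best response is R.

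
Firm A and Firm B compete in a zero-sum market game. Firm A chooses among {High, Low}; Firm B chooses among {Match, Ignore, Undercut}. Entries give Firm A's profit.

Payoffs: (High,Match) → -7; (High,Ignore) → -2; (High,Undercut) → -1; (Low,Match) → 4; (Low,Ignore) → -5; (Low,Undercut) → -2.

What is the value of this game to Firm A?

Row minima: High → -7, Low → -5; maximin = -5.
Column maxima: Match → 4, Ignore → -2, Undercut → -1; minimax = -2.
-5 ≠ -2, so there is no saddle point; optimal play is mixed.
Undercut is strictly dominated by Ignore (it gives Firm A strictly more in every row), so Firm B never plays it.
On the remaining 2×2 (High, Low vs Match, Ignore):
Let Firm A play High with probability p. Expected payoff against Match: (-7)p + 4(1−p) = −11p + 4; against Ignore: (-2)p + (-5)(1−p) = 3p − 5.
Setting these equal: −11p + 4 = 3p − 5 ⇒ −14p = -9 ⇒ p = 9/14, and the value is (-11)·(9/14) + 4 = -43/14.
For Firm B: with q = P(Match), equating High's and Low's payoffs gives −5q − 2 = 9q − 5 ⇒ q = 3/14.

-43/14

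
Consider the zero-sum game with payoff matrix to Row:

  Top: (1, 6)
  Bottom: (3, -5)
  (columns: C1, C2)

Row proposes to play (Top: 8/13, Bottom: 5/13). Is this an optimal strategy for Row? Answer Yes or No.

Yes

Against C1 this mix gives (8/13)·1 + (5/13)·3 = 23/13.
Against C2 this mix gives (8/13)·6 + (5/13)·(-5) = 23/13.
All of Column's active replies (C1, C2) yield 23/13, and no column does worse for Row. The mix makes Column indifferent and guarantees 23/13, so it is optimal.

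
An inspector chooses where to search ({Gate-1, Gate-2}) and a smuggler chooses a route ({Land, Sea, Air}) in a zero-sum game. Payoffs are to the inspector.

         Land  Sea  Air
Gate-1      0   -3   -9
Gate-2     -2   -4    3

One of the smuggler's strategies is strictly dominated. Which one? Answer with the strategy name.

Land

Sea holds the inspector's payoff strictly below Land in every row: -3 < 0, -4 < -2.
So Land is strictly dominated for the smuggler.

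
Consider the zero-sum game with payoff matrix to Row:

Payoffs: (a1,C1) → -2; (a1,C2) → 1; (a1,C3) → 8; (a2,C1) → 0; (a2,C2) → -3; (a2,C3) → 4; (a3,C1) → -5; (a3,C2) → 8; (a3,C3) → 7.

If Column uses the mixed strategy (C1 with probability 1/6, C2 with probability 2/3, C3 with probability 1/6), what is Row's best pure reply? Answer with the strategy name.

a3

Expected payoff of a1: (1/6)·(-2) + (2/3)·1 + (1/6)·8 = 5/3.
Expected payoff of a2: (1/6)·0 + (2/3)·(-3) + (1/6)·4 = -4/3.
Expected payoff of a3: (1/6)·(-5) + (2/3)·8 + (1/6)·7 = 17/3.
The largest is 17/3, so Row's best response is a3.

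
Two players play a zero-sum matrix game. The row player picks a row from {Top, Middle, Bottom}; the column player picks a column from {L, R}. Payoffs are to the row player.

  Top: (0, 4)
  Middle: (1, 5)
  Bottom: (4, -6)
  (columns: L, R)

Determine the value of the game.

13/7

Row minima: Top → 0, Middle → 1, Bottom → -6; maximin = 1.
Column maxima: L → 4, R → 5; minimax = 4.
1 ≠ 4, so there is no saddle point; optimal play is mixed.
Top is strictly dominated by Middle, so the row player never plays it.
On the remaining 2×2 (Middle, Bottom vs L, R):
Let the row player play Middle with probability p. Expected payoff against L: 1p + 4(1−p) = −3p + 4; against R: 5p + (-6)(1−p) = 11p − 6.
Setting these equal: −3p + 4 = 11p − 6 ⇒ −14p = -10 ⇒ p = 5/7, and the value is (-3)·(5/7) + 4 = 13/7.
For the column player: with q = P(L), equating Middle's and Bottom's payoffs gives −4q + 5 = 10q − 6 ⇒ q = 11/14.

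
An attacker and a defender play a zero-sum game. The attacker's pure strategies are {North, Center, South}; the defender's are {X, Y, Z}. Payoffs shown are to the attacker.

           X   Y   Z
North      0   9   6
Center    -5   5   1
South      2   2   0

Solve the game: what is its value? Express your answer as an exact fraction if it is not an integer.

Row minima: North → 0, Center → -5, South → 0; maximin = 0.
Column maxima: X → 2, Y → 9, Z → 6; minimax = 2.
0 ≠ 2, so there is no saddle point; optimal play is mixed.
Center is strictly dominated by North, so the attacker never plays it.
Y is strictly dominated by Z (it gives the attacker strictly more in every row), so the defender never plays it.
On the remaining 2×2 (North, South vs X, Z):
Let the attacker play North with probability p. Expected payoff against X: 0p + 2(1−p) = −2p + 2; against Z: 6p + 0(1−p) = 6p.
Setting these equal: −2p + 2 = 6p ⇒ −8p = -2 ⇒ p = 1/4, and the value is (-2)·(1/4) + 2 = 3/2.
For the defender: with q = P(X), equating North's and South's payoffs gives −6q + 6 = 2q ⇒ q = 3/4.

3/2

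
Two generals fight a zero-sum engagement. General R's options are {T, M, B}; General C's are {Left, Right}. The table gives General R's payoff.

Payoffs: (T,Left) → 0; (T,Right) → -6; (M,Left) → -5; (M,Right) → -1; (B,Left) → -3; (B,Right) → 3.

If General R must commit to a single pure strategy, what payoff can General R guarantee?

-3

Row minima: T → -6, M → -5, B → -3.
The best of these is -3.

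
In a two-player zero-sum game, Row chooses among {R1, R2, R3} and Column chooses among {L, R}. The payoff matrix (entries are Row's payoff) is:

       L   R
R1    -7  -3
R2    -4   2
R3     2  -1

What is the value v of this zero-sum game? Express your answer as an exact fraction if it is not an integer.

Row minima: R1 → -7, R2 → -4, R3 → -1; maximin = -1.
Column maxima: L → 2, R → 2; minimax = 2.
-1 ≠ 2, so there is no saddle point; optimal play is mixed.
R1 is strictly dominated by R2, so Row never plays it.
On the remaining 2×2 (R2, R3 vs L, R):
Let Row play R2 with probability p. Expected payoff against L: (-4)p + 2(1−p) = −6p + 2; against R: 2p + (-1)(1−p) = 3p − 1.
Setting these equal: −6p + 2 = 3p − 1 ⇒ −9p = -3 ⇒ p = 1/3, and the value is (-6)·(1/3) + 2 = 0.
For Column: with q = P(L), equating R2's and R3's payoffs gives −6q + 2 = 3q − 1 ⇒ q = 1/3.

0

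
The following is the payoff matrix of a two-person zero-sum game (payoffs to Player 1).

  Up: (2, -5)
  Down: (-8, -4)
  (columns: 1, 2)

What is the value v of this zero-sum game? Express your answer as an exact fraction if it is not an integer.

-48/11

Row minima: Up → -5, Down → -8; maximin = -5.
Column maxima: 1 → 2, 2 → -4; minimax = -4.
-5 ≠ -4, so there is no saddle point; optimal play is mixed.
Let Player 1 play Up with probability p. Expected payoff against 1: 2p + (-8)(1−p) = 10p − 8; against 2: (-5)p + (-4)(1−p) = −p − 4.
Setting these equal: 10p − 8 = −p − 4 ⇒ 11p = 4 ⇒ p = 4/11, and the value is (10)·(4/11) − 8 = -48/11.
For Player 2: with q = P(1), equating Up's and Down's payoffs gives 7q − 5 = −4q − 4 ⇒ q = 1/11.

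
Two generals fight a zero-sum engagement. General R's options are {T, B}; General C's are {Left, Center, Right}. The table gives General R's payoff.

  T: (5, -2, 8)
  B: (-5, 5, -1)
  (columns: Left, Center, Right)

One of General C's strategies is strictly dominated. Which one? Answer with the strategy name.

Left holds General R's payoff strictly below Right in every row: 5 < 8, -5 < -1.
So Right is strictly dominated for General C.

Right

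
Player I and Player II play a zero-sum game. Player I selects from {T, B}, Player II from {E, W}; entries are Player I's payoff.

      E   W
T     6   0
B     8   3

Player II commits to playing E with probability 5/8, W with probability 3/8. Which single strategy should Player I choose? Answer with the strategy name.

B

Expected payoff of T: (5/8)·6 + (3/8)·0 = 15/4.
Expected payoff of B: (5/8)·8 + (3/8)·3 = 49/8.
The largest is 49/8, so Player I's best response is B.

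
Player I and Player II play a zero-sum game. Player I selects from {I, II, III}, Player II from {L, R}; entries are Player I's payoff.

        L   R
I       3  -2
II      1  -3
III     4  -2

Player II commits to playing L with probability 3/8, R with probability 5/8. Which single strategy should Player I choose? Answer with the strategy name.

Expected payoff of I: (3/8)·3 + (5/8)·(-2) = -1/8.
Expected payoff of II: (3/8)·1 + (5/8)·(-3) = -3/2.
Expected payoff of III: (3/8)·4 + (5/8)·(-2) = 1/4.
The largest is 1/4, so Player I's best response is III.

III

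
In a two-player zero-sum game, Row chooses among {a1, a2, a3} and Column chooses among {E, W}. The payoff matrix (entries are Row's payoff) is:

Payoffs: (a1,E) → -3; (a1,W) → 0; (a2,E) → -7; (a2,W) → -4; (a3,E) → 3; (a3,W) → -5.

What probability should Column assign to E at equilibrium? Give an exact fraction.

5/11

Row minima: a1 → -3, a2 → -7, a3 → -5; maximin = -3.
Column maxima: E → 3, W → 0; minimax = 0.
-3 ≠ 0, so there is no saddle point; optimal play is mixed.
a2 is strictly dominated by a1, so Row never plays it.
On the remaining 2×2 (a1, a3 vs E, W):
Let Row play a1 with probability p. Expected payoff against E: (-3)p + 3(1−p) = −6p + 3; against W: 0p + (-5)(1−p) = 5p − 5.
Setting these equal: −6p + 3 = 5p − 5 ⇒ −11p = -8 ⇒ p = 8/11, and the value is (-6)·(8/11) + 3 = -15/11.
For Column: with q = P(E), equating a1's and a3's payoffs gives −3q = 8q − 5 ⇒ q = 5/11.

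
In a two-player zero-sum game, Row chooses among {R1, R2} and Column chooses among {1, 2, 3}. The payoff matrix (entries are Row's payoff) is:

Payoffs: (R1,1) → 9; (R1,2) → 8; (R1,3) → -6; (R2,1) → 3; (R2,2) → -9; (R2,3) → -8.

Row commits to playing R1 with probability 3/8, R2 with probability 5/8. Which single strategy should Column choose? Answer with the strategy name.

If Column plays 1, Row's expected payoff is (3/8)·9 + (5/8)·3 = 21/4.
If Column plays 2, Row's expected payoff is (3/8)·8 + (5/8)·(-9) = -21/8.
If Column plays 3, Row's expected payoff is (3/8)·(-6) + (5/8)·(-8) = -29/4.
Column minimizes Row's payoff; the smallest is -29/4, so the best response is 3.

3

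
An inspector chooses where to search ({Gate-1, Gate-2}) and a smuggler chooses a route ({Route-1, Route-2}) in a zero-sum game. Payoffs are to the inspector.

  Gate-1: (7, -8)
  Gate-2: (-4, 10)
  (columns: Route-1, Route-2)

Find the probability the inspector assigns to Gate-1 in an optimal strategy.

14/29

Row minima: Gate-1 → -8, Gate-2 → -4; maximin = -4.
Column maxima: Route-1 → 7, Route-2 → 10; minimax = 7.
-4 ≠ 7, so there is no saddle point; optimal play is mixed.
Let the inspector play Gate-1 with probability p. Expected payoff against Route-1: 7p + (-4)(1−p) = 11p − 4; against Route-2: (-8)p + 10(1−p) = −18p + 10.
Setting these equal: 11p − 4 = −18p + 10 ⇒ 29p = 14 ⇒ p = 14/29, and the value is (11)·(14/29) − 4 = 38/29.
For the smuggler: with q = P(Route-1), equating Gate-1's and Gate-2's payoffs gives 15q − 8 = −14q + 10 ⇒ q = 18/29.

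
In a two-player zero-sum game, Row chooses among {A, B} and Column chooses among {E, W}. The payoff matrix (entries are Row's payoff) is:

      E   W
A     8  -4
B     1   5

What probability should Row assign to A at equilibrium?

Row minima: A → -4, B → 1; maximin = 1.
Column maxima: E → 8, W → 5; minimax = 5.
1 ≠ 5, so there is no saddle point; optimal play is mixed.
Let Row play A with probability p. Expected payoff against E: 8p + 1(1−p) = 7p + 1; against W: (-4)p + 5(1−p) = −9p + 5.
Setting these equal: 7p + 1 = −9p + 5 ⇒ 16p = 4 ⇒ p = 1/4, and the value is (7)·(1/4) + 1 = 11/4.
For Column: with q = P(E), equating A's and B's payoffs gives 12q − 4 = −4q + 5 ⇒ q = 9/16.

1/4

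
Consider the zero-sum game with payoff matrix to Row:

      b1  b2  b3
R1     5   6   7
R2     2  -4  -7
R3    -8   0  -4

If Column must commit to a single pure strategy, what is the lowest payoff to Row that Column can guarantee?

5

Column maxima: b1 → 5, b2 → 6, b3 → 7.
The smallest of these is 5.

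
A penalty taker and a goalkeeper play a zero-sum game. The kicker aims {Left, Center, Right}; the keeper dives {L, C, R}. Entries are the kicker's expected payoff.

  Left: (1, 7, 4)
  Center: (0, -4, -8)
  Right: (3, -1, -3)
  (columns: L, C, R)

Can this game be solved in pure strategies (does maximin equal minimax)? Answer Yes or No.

No

Row minima: Left → 1, Center → -8, Right → -3; maximin = 1.
Column maxima: L → 3, C → 7, R → 4; minimax = 3.
1 ≠ 3, so no pure-strategy equilibrium exists.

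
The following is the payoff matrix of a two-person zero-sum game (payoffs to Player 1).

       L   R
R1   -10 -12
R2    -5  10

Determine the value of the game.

-5

Row minima: R1 → -12, R2 → -5; maximin = -5.
Column maxima: L → -5, R → 10; minimax = -5.
Since maximin = minimax = -5, there is a saddle point and the value is -5.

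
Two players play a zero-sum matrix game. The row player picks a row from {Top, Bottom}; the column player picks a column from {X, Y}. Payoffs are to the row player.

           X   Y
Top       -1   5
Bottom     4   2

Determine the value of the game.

Row minima: Top → -1, Bottom → 2; maximin = 2.
Column maxima: X → 4, Y → 5; minimax = 4.
2 ≠ 4, so there is no saddle point; optimal play is mixed.
Let the row player play Top with probability p. Expected payoff against X: (-1)p + 4(1−p) = −5p + 4; against Y: 5p + 2(1−p) = 3p + 2.
Setting these equal: −5p + 4 = 3p + 2 ⇒ −8p = -2 ⇒ p = 1/4, and the value is (-5)·(1/4) + 4 = 11/4.
For the column player: with q = P(X), equating Top's and Bottom's payoffs gives −6q + 5 = 2q + 2 ⇒ q = 3/8.

11/4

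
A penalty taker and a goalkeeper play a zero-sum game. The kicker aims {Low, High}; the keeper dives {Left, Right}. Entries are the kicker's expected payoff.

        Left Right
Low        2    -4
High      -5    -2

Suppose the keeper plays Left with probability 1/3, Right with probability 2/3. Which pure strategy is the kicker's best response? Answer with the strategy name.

Low

Expected payoff of Low: (1/3)·2 + (2/3)·(-4) = -2.
Expected payoff of High: (1/3)·(-5) + (2/3)·(-2) = -3.
The largest is -2, so the kicker's best response is Low.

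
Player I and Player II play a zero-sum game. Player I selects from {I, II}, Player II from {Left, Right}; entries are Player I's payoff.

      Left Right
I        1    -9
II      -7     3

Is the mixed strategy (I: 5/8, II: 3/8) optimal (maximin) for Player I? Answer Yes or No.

No

Against Left this mix gives (5/8)·1 + (3/8)·(-7) = -2.
Against Right this mix gives (5/8)·(-9) + (3/8)·3 = -9/2.
Player II will play Right, holding Player I to -9/2. Shifting weight toward the row that does better against Right would raise this floor (the equalizing mix achieves -3 against both Right and Left), so the proposed strategy is not optimal.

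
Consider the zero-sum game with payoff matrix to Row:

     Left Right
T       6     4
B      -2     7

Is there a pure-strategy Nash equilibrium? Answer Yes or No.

No

Row minima: T → 4, B → -2; maximin = 4.
Column maxima: Left → 6, Right → 7; minimax = 6.
4 ≠ 6, so no pure-strategy equilibrium exists.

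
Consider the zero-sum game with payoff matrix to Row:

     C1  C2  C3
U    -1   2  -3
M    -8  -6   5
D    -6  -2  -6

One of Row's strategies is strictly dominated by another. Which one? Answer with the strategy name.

U gives a strictly higher payoff than D against every column: -1 > -6, 2 > -2, -3 > -6.
So D is strictly dominated and Row never plays it.

D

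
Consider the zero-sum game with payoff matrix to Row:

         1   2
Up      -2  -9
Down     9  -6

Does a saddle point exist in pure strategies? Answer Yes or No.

Row minima: Up → -9, Down → -6; maximin = -6.
Column maxima: 1 → 9, 2 → -6; minimax = -6.
maximin = minimax = -6, so a saddle point exists.

Yes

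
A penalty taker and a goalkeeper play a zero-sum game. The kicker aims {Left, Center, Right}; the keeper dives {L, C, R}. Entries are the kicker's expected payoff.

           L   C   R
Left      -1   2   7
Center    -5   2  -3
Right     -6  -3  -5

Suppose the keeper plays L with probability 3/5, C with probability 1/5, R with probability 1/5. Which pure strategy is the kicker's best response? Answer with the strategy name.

Left

Expected payoff of Left: (3/5)·(-1) + (1/5)·2 + (1/5)·7 = 6/5.
Expected payoff of Center: (3/5)·(-5) + (1/5)·2 + (1/5)·(-3) = -16/5.
Expected payoff of Right: (3/5)·(-6) + (1/5)·(-3) + (1/5)·(-5) = -26/5.
The largest is 6/5, so the kicker's best response is Left.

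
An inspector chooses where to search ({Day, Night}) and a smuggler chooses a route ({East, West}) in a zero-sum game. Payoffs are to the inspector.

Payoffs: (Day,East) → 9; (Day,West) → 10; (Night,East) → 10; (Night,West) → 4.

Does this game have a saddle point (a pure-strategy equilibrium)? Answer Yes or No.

No

Row minima: Day → 9, Night → 4; maximin = 9.
Column maxima: East → 10, West → 10; minimax = 10.
9 ≠ 10, so no pure-strategy equilibrium exists.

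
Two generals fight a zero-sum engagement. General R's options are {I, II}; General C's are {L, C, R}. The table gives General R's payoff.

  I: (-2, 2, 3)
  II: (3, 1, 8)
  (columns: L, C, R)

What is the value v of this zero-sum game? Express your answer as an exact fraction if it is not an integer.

4/3

Row minima: I → -2, II → 1; maximin = 1.
Column maxima: L → 3, C → 2, R → 8; minimax = 2.
1 ≠ 2, so there is no saddle point; optimal play is mixed.
R is strictly dominated by L (it gives General R strictly more in every row), so General C never plays it.
On the remaining 2×2 (I, II vs L, C):
Let General R play I with probability p. Expected payoff against L: (-2)p + 3(1−p) = −5p + 3; against C: 2p + 1(1−p) = p + 1.
Setting these equal: −5p + 3 = p + 1 ⇒ −6p = -2 ⇒ p = 1/3, and the value is (-5)·(1/3) + 3 = 4/3.
For General C: with q = P(L), equating I's and II's payoffs gives −4q + 2 = 2q + 1 ⇒ q = 1/6.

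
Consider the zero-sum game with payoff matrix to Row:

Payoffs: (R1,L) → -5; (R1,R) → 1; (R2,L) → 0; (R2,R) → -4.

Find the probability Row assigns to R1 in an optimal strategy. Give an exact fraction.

2/5

Row minima: R1 → -5, R2 → -4; maximin = -4.
Column maxima: L → 0, R → 1; minimax = 0.
-4 ≠ 0, so there is no saddle point; optimal play is mixed.
Let Row play R1 with probability p. Expected payoff against L: (-5)p + 0(1−p) = −5p; against R: 1p + (-4)(1−p) = 5p − 4.
Setting these equal: −5p = 5p − 4 ⇒ −10p = -4 ⇒ p = 2/5, and the value is (-5)·(2/5) = -2.
For Column: with q = P(L), equating R1's and R2's payoffs gives −6q + 1 = 4q − 4 ⇒ q = 1/2.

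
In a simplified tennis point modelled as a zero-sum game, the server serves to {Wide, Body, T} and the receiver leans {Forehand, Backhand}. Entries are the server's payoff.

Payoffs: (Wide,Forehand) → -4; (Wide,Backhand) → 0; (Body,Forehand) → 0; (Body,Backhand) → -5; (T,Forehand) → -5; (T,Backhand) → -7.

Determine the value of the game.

-20/9

Row minima: Wide → -4, Body → -5, T → -7; maximin = -4.
Column maxima: Forehand → 0, Backhand → 0; minimax = 0.
-4 ≠ 0, so there is no saddle point; optimal play is mixed.
T is strictly dominated by Wide, so the server never plays it.
On the remaining 2×2 (Wide, Body vs Forehand, Backhand):
Let the server play Wide with probability p. Expected payoff against Forehand: (-4)p + 0(1−p) = −4p; against Backhand: 0p + (-5)(1−p) = 5p − 5.
Setting these equal: −4p = 5p − 5 ⇒ −9p = -5 ⇒ p = 5/9, and the value is (-4)·(5/9) = -20/9.
For the receiver: with q = P(Forehand), equating Wide's and Body's payoffs gives −4q = 5q − 5 ⇒ q = 5/9.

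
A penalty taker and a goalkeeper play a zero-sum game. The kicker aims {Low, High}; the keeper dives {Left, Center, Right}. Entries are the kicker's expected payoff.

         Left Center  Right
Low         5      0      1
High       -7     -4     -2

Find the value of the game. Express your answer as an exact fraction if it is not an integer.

0

Row minima: Low → 0, High → -7; maximin = 0.
Column maxima: Left → 5, Center → 0, Right → 1; minimax = 0.
Since maximin = minimax = 0, there is a saddle point and the value is 0.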